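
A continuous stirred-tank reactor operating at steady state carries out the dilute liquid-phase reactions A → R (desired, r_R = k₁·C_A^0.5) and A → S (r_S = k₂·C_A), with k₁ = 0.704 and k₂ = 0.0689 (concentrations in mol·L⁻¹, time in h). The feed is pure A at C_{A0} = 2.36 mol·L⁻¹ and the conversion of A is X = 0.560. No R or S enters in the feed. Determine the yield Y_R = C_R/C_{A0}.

Exit C_A = C_{A0}(1−X) = 2.36×0.440 = 1.038 mol·L⁻¹.
A CSTR operates uniformly at the exit composition, giving r_R = 0.7174 and r_S = 0.07155 (each k·C_A^n at C_A = 1.038).
Fraction of consumed A going to R: r_R/(r_R+r_S) = 0.9093.
C_R = 0.9093·C_{A0}·X = 0.9093×2.36×0.560 = 1.20 mol·L⁻¹; Y_R = C_R/C_{A0} = 0.509.

0.509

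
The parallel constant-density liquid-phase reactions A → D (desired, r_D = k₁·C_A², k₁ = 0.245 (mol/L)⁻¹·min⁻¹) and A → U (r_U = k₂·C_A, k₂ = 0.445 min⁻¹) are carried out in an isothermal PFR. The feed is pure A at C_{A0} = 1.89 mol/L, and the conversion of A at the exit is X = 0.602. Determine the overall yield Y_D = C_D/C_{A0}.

C_A = C_{A0}(1−X) = 0.7522 mol/L.
Along a PFR/batch, dC_U/dC_A = −r_U/(r_D+r_U) = −k₂/(k₂+k₁·C_A).
Integrating from C_{A0} to C_A: C_U = (0.445/0.245)·ln[(0.445+0.245·1.89)/(0.445+0.245·0.752)] = 1.816·ln(0.9081/0.6293) = 0.6660 mol/L.
Then C_D = (C_{A0}−C_A) − C_U = 1.138 − 0.6660 = 0.4717 mol/L.
Y_D = C_D/C_{A0} = 0.4717/1.89 = 0.250.

0.250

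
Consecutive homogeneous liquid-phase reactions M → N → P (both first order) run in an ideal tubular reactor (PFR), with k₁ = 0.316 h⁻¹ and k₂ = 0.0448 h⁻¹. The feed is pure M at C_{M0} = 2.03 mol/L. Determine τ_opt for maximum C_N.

Setting dC_N/dτ = 0 gives τ_opt = ln(k₂/k₁)/(k₂−k₁).
= ln(0.0448/0.316)/(0.0448−0.316) = ln(0.1418)/-0.2712 = -1.954/-0.2712 = 7.20 h.

7.20 h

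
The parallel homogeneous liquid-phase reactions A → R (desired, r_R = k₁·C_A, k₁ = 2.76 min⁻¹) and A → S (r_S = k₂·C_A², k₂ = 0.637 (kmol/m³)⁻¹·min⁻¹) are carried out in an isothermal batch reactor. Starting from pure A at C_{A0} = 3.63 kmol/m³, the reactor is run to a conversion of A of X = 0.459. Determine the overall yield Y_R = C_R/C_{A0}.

0.280

C_A = C_{A0}(1−X) = 1.964 kmol/m³.
Along a PFR/batch, dC_R/dC_A = −r_R/(r_R+r_S) = −k₁/(k₁+k₂·C_A).
Integrating from C_{A0} to C_A: C_R = (2.76/0.637)·ln[(2.76+0.637·3.63)/(2.76+0.637·1.96)] = 4.333·ln(5.072/4.011) = 1.017 kmol/m³.
Y_R = C_R/C_{A0} = 1.017/3.63 = 0.280.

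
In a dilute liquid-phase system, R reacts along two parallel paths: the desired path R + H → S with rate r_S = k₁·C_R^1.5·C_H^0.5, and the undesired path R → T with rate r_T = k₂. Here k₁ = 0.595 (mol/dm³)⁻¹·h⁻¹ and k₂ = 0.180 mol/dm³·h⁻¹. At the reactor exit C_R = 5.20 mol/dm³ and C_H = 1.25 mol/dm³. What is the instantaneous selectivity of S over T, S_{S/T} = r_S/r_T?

S_{S/T} = r_S/r_T = (k₁·C_R^1.5·C_H^0.5)/(k₂) = (k₁/k₂)·C_R^1.5·C_H^0.5.
= (0.595×5.200^1.5×1.250^0.5) / (0.180) = 7.888/0.1800 = 43.8.
Since the desired path is higher order in R, keeping C_R high (PFR or concentrated feed) favours S.

43.8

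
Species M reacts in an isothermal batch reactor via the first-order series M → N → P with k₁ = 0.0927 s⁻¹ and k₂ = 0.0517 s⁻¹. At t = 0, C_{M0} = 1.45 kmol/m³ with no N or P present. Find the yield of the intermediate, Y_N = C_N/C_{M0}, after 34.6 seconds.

0.286

For first-order series with pure M initially, C_N(t) = k₁C_{M0}/(k₂−k₁)·(e^(−k₁t) − e^(−k₂t)).
e^(−k₁t) = e^(−0.0927×34.6) = e^(−3.207) = 0.04046; e^(−k₂t) = e^(−1.789) = 0.1672.
C_N = 0.0927×1.45/(0.0517−0.0927) × (0.04046−0.1672) = (-3.278)×(-0.1267) = 0.4154 kmol/m³.
Y_N = C_N/C_{M0} = 0.4154/1.45 = 0.286.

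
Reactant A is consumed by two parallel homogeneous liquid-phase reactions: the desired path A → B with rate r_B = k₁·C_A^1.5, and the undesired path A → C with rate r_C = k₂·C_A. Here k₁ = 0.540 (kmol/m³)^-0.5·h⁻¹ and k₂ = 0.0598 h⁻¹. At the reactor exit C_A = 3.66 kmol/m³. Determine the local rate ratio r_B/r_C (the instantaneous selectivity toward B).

17.3

S_{B/C} = r_B/r_C = (k₁·C_A^1.5)/(k₂·C_A) = (k₁/k₂)·C_A^0.5.
= (0.540×3.660^1.5) / (0.0598×3.660) = 3.781/0.2189 = 17.3.
Since the desired path is higher order in A, keeping C_A high (PFR or concentrated feed) favours B.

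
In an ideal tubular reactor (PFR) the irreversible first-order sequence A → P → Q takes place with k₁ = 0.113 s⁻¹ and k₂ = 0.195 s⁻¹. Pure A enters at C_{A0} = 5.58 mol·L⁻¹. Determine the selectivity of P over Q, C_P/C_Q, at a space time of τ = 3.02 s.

Solving the coupled first-order balances gives C_P(τ) = [k₁/(k₂−k₁)]·C_{A0}·(e^(−k₁τ) − e^(−k₂τ)).
e^(−k₁τ) = e^(−0.113×3.02) = e^(−0.3413) = 0.7109; e^(−k₂τ) = e^(−0.5889) = 0.5549.
C_P = 0.113×5.58/(0.195−0.113) × (0.7109−0.5549) = 7.690×0.1559 = 1.199 mol·L⁻¹.
C_A = C_{A0}e^(−k₁τ) = 3.967 mol·L⁻¹, so C_Q = C_{A0}−C_A−C_P = 0.4142 mol·L⁻¹; C_P/C_Q = 2.89.

2.89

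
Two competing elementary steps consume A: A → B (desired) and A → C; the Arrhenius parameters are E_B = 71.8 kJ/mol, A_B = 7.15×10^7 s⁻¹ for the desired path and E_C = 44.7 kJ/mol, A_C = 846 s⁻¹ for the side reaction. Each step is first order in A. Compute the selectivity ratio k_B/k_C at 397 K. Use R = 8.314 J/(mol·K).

k_B/k_C = (A_B/A_C)·exp[−(E_B−E_C)/(RT)] = (A_B/A_C)·exp[(E_C−E_B)/(RT)].
(E_C−E_B)/(RT) = (44.7−71.8)×10³/(8.314×397) = -27100/3301 = -8.210.
k_B/k_C = (7.15×10^7/846)·exp(-8.210) = 84515 × 2.718×10^-4 = 23.0.

23.0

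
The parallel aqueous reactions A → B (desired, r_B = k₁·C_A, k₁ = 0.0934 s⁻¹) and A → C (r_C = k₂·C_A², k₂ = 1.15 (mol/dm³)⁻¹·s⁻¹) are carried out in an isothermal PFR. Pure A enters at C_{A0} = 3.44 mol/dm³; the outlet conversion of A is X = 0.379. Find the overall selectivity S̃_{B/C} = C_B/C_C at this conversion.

C_A = C_{A0}(1−X) = 2.136 mol/dm³.
Along a PFR/batch, dC_B/dC_A = −r_B/(r_B+r_C) = −k₁/(k₁+k₂·C_A).
Integrating from C_{A0} to C_A: C_B = (0.0934/1.15)·ln[(0.0934+1.15·3.44)/(0.0934+1.15·2.14)] = 0.08122·ln(4.049/2.550) = 0.03756 mol/dm³.
C_C = (C_{A0}−C_A)−C_B = 1.266 mol/dm³; S̃_{B/C} = 0.03756/1.266 = 0.0297.

0.0297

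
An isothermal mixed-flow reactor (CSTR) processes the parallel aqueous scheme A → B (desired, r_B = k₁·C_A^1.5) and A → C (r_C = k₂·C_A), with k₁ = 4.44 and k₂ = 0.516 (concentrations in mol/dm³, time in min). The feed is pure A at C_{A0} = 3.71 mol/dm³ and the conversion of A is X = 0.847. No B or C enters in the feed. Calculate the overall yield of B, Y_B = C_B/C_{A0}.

0.734

Exit C_A = C_{A0}(1−X) = 3.71×0.153 = 0.5676 mol/dm³.
Rates in a CSTR are evaluated at the outlet concentration: r_B = 4.44×0.5676^1.5 = 1.899, r_C = 0.516×0.5676 = 0.2929.
Fraction of consumed A going to B: r_B/(r_B+r_C) = 0.8664.
C_B = 0.8664·C_{A0}·X = 0.8664×3.71×0.847 = 2.72 mol/dm³; Y_B = C_B/C_{A0} = 0.734.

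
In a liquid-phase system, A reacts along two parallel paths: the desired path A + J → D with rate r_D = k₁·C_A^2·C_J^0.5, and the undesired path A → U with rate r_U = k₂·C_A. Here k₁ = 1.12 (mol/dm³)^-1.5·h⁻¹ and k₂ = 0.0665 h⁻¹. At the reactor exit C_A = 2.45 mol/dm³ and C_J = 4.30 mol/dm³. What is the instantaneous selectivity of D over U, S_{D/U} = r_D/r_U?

S_{D/U} = r_D/r_U = (k₁·C_A^2·C_J^0.5)/(k₂·C_A) = (k₁/k₂)·C_A·C_J^0.5.
= (1.12×2.450^2×4.300^0.5) / (0.0665×2.450) = 13.94/0.1629 = 85.6.
Since the desired path is higher order in A, keeping C_A high (PFR or concentrated feed) favours D.

85.6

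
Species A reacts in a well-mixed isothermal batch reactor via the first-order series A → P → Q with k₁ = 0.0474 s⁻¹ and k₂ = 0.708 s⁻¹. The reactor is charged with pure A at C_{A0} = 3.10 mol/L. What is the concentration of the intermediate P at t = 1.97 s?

The intermediate concentration in a first-order A→B→C sequence is C_P = k₁C_{A0}(e^(−k₁t) − e^(−k₂t))/(k₂−k₁).
e^(−k₁t) = e^(−0.0474×1.97) = e^(−0.09338) = 0.9108; e^(−k₂t) = e^(−1.395) = 0.2479.
C_P = 0.0474×3.10/(0.708−0.0474) × (0.9108−0.2479) = 0.2224×0.6630 = 0.1475 mol/L.

0.147 mol/L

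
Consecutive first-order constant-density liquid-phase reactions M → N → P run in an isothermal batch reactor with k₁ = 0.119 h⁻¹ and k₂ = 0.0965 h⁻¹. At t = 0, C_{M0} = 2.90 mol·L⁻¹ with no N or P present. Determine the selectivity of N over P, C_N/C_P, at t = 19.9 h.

Solving the coupled first-order balances gives C_N(t) = [k₁/(k₂−k₁)]·C_{M0}·(e^(−k₁t) − e^(−k₂t)).
e^(−k₁t) = e^(−0.119×19.9) = e^(−2.368) = 0.09366; e^(−k₂t) = e^(−1.920) = 0.1466.
C_N = 0.119×2.90/(0.0965−0.119) × (0.09366−0.1466) = (-15.34)×(-0.05290) = 0.8113 mol·L⁻¹.
C_M = C_{M0}e^(−k₁t) = 0.2716 mol·L⁻¹, so C_P = C_{M0}−C_M−C_N = 1.817 mol·L⁻¹; C_N/C_P = 0.447.

0.447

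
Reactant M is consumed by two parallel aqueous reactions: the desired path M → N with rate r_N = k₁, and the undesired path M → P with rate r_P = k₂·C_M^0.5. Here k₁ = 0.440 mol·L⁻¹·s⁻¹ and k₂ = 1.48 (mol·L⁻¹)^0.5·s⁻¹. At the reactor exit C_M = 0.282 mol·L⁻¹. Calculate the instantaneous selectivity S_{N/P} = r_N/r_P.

S_{N/P} = r_N/r_P = (k₁)/(k₂·C_M^0.5) = (k₁/k₂)·C_M^-0.5.
= (0.440) / (1.48×0.2820^0.5) = 0.4400/0.7859 = 0.560.
The undesired path is higher order in M, so low C_M (CSTR or dilute feed) favours N.

0.560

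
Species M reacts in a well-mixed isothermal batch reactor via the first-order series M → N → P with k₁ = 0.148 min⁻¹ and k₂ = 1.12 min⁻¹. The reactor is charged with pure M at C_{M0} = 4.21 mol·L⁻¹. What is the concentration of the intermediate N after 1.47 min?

The intermediate concentration in a first-order A→B→C sequence is C_N = k₁C_{M0}(e^(−k₁t) − e^(−k₂t))/(k₂−k₁).
e^(−k₁t) = e^(−0.148×1.47) = e^(−0.2176) = 0.8045; e^(−k₂t) = e^(−1.646) = 0.1927.
C_N = 0.148×4.21/(1.12−0.148) × (0.8045−0.1927) = 0.6410×0.6117 = 0.3921 mol·L⁻¹.

0.392 mol·L⁻¹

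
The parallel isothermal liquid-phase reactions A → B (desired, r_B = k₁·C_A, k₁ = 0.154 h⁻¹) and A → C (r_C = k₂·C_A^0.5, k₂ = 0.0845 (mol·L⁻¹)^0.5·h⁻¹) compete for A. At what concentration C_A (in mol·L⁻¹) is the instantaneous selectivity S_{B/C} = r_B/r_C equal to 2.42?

S_{B/C} = (k₁/k₂)·C_A^0.5 ⇒ C_A = (S·k₂/k₁)^(2).
= (2.42×0.0845/0.154)^(2) = (1.328)^(2) = 1.76 mol·L⁻¹.

1.76 mol·L⁻¹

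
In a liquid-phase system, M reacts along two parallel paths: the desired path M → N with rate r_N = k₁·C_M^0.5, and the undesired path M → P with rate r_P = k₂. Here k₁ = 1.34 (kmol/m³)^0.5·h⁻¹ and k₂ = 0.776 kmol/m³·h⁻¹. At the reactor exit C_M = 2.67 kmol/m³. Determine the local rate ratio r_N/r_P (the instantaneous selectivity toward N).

S_{N/P} = r_N/r_P = (k₁·C_M^0.5)/(k₂) = (k₁/k₂)·C_M^0.5.
= (1.34×2.670^0.5) / (0.776) = 2.190/0.7760 = 2.82.
Since the desired path is higher order in M, keeping C_M high (PFR or concentrated feed) favours N.

2.82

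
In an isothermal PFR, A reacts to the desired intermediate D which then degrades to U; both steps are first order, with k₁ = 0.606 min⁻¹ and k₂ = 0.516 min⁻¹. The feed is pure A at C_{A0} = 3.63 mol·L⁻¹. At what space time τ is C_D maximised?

1.79 min

For first-order series the maximum of C_D occurs at τ_opt = ln(k₂/k₁)/(k₂−k₁).
= ln(0.516/0.606)/(0.516−0.606) = ln(0.8515)/-0.09000 = -0.1608/-0.09000 = 1.79 min.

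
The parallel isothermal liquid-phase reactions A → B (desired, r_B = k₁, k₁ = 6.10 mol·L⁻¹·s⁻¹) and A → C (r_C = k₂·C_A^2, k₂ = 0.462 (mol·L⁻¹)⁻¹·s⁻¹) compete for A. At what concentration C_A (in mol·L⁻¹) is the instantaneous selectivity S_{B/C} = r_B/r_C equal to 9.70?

1.17 mol·L⁻¹

S_{B/C} = (k₁/k₂)·C_A^-2 ⇒ C_A = (S·k₂/k₁)^(-0.5).
= (9.70×0.462/6.10)^(-0.5) = (0.7347)^(-0.5) = 1.17 mol·L⁻¹.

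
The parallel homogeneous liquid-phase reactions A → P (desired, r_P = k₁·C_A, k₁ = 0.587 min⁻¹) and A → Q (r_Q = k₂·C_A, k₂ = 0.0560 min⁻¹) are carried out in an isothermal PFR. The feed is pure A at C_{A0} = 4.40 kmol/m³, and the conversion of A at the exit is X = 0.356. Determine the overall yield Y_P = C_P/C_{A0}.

C_A = C_{A0}(1−X) = 2.834 kmol/m³.
Both paths are first order in A, so the instantaneous fraction to P is constant: dC_P/d(−C_A) = k₁/(k₁+k₂) = 0.9129.
C_P = 0.9129·(C_{A0}−C_A) = 0.9129×1.566 = 1.43 kmol/m³.
Y_P = C_P/C_{A0} = 1.430/4.40 = 0.325.

0.325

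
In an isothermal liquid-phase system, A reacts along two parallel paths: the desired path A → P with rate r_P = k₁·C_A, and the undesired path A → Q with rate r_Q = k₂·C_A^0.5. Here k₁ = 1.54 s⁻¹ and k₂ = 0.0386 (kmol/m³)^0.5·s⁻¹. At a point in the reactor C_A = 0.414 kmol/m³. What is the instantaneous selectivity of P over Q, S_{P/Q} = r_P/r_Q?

S_{P/Q} = r_P/r_Q = (k₁·C_A)/(k₂·C_A^0.5) = (k₁/k₂)·C_A^0.5.
= (1.54×0.4140) / (0.0386×0.4140^0.5) = 0.6376/0.02484 = 25.7.
Since the desired path is higher order in A, keeping C_A high (PFR or concentrated feed) favours P.

25.7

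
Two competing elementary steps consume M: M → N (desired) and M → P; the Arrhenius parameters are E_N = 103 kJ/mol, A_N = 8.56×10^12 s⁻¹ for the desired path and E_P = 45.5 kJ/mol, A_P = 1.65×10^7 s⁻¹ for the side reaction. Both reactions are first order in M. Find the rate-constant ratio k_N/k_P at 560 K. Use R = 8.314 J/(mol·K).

Since both paths have the same order in M, the concentration cancels and S_{N/P} = k_N/k_P = (A_N/A_P)·exp[(E_P−E_N)/(RT)].
(E_P−E_N)/(RT) = (45.5−103)×10³/(8.314×560) = -57500/4656 = -12.35.
k_N/k_P = (8.56×10^12/1.65×10^7)·exp(-12.35) = 5.188×10^5 × 4.329×10^-6 = 2.25.

2.25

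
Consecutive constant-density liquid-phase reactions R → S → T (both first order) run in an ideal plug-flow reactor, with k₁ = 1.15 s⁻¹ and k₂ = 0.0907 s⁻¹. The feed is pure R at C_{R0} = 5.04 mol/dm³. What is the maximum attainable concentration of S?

For a first-order series the maximum intermediate yield is C_{S,max}/C_{R0} = (k₁/k₂)^[k₂/(k₂−k₁)].
= (1.15/0.0907)^(0.0907/(0.0907−1.15)) = (12.68)^(-0.08562) = 0.8045.
C_{S,max} = 0.8045×5.04 = 4.05 mol/dm³.

4.05 mol/dm³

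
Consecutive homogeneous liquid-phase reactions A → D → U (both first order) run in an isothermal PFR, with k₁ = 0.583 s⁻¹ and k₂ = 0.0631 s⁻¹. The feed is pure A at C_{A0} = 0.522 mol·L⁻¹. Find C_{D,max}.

0.399 mol·L⁻¹

For a first-order series the maximum intermediate yield is C_{D,max}/C_{A0} = (k₁/k₂)^[k₂/(k₂−k₁)].
= (0.583/0.0631)^(0.0631/(0.0631−0.583)) = (9.239)^(-0.1214) = 0.7635.
C_{D,max} = 0.7635×0.522 = 0.399 mol·L⁻¹.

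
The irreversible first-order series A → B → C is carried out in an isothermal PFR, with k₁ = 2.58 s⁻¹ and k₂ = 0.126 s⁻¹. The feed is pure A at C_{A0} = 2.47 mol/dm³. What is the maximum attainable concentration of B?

Evaluating C_B at τ_opt = ln(k₂/k₁)/(k₂−k₁) gives C_{B,max}/C_{A0} = (k₁/k₂)^[k₂/(k₂−k₁)].
= (2.58/0.126)^(0.126/(0.126−2.58)) = (20.48)^(-0.05134) = 0.8564.
C_{B,max} = 0.8564×2.47 = 2.12 mol/dm³.

2.12 mol/dm³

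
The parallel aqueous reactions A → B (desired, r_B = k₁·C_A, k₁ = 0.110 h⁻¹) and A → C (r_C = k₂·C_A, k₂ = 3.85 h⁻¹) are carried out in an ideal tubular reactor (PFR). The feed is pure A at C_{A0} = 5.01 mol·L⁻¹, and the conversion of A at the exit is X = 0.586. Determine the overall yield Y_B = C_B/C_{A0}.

C_A = C_{A0}(1−X) = 2.074 mol·L⁻¹.
Both paths are first order in A, so the instantaneous fraction to B is constant: dC_B/d(−C_A) = k₁/(k₁+k₂) = 0.02778.
C_B = 0.02778·(C_{A0}−C_A) = 0.02778×2.936 = 0.0816 mol·L⁻¹.
Y_B = C_B/C_{A0} = 0.08155/5.01 = 0.0163.

0.0163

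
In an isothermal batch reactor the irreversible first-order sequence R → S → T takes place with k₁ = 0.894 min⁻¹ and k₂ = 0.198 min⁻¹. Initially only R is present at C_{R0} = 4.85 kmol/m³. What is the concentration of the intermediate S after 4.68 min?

Solving the coupled first-order balances gives C_S(t) = [k₁/(k₂−k₁)]·C_{R0}·(e^(−k₁t) − e^(−k₂t)).
e^(−k₁t) = e^(−0.894×4.68) = e^(−4.184) = 0.01524; e^(−k₂t) = e^(−0.9266) = 0.3959.
C_S = 0.894×4.85/(0.198−0.894) × (0.01524−0.3959) = (-6.230)×(-0.3806) = 2.371 kmol/m³.

2.37 kmol/m³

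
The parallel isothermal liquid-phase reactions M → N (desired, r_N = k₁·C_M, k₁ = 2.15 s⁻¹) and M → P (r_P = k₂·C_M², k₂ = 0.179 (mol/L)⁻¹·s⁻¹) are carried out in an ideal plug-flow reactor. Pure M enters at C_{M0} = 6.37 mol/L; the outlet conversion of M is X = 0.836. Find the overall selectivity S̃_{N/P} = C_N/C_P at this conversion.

C_M = C_{M0}(1−X) = 1.045 mol/L.
Along a PFR/batch, dC_N/dC_M = −r_N/(r_N+r_P) = −k₁/(k₁+k₂·C_M).
Integrating from C_{M0} to C_M: C_N = (2.15/0.179)·ln[(2.15+0.179·6.37)/(2.15+0.179·1.04)] = 12.01·ln(3.290/2.337) = 4.109 mol/L.
C_P = (C_{M0}−C_M)−C_N = 1.216 mol/L; S̃_{N/P} = 4.109/1.216 = 3.38.

3.38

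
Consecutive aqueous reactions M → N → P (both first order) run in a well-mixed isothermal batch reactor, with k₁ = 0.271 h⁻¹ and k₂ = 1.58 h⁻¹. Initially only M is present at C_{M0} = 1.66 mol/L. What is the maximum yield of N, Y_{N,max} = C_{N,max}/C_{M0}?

Evaluating C_N at t_opt = ln(k₂/k₁)/(k₂−k₁) gives C_{N,max}/C_{M0} = (k₁/k₂)^[k₂/(k₂−k₁)].
= (0.271/1.58)^(1.58/(1.58−0.271)) = (0.1715)^(1.207) = 0.1191.

0.119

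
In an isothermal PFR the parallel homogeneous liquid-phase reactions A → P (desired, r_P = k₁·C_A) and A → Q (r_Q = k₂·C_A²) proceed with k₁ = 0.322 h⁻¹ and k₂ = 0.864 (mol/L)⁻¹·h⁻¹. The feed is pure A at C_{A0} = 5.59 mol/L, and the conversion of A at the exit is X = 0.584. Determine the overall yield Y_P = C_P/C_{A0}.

C_A = C_{A0}(1−X) = 2.325 mol/L.
Along a PFR/batch, dC_P/dC_A = −r_P/(r_P+r_Q) = −k₁/(k₁+k₂·C_A).
Integrating from C_{A0} to C_A: C_P = (0.322/0.864)·ln[(0.322+0.864·5.59)/(0.322+0.864·2.33)] = 0.3727·ln(5.152/2.331) = 0.2955 mol/L.
Y_P = C_P/C_{A0} = 0.2955/5.59 = 0.0529.

0.0529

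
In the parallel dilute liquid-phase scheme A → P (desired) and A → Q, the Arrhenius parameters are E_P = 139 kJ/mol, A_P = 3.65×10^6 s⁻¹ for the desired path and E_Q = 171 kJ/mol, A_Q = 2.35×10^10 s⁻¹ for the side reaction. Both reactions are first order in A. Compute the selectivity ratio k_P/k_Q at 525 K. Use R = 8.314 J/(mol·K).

Since both paths have the same order in A, the concentration cancels and S_{P/Q} = k_P/k_Q = (A_P/A_Q)·exp[(E_Q−E_P)/(RT)].
(E_Q−E_P)/(RT) = (171−139)×10³/(8.314×525) = 32000/4365 = 7.331.
k_P/k_Q = (3.65×10^6/2.35×10^10)·exp(7.331) = 1.553×10^-4 × 1527 = 0.237.

0.237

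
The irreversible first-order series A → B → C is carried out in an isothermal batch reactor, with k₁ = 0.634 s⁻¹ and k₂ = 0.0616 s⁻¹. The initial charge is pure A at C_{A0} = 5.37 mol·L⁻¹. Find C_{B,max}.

4.18 mol·L⁻¹

For a first-order series the maximum intermediate yield is C_{B,max}/C_{A0} = (k₁/k₂)^[k₂/(k₂−k₁)].
= (0.634/0.0616)^(0.0616/(0.0616−0.634)) = (10.29)^(-0.1076) = 0.7781.
C_{B,max} = 0.7781×5.37 = 4.18 mol·L⁻¹.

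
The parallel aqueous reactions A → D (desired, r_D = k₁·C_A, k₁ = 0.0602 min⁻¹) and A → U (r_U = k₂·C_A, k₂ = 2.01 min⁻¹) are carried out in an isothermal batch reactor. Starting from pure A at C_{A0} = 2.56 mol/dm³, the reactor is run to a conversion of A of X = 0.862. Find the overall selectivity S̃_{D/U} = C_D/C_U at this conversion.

C_A = C_{A0}(1−X) = 0.3533 mol/dm³.
Both paths are first order in A, so the instantaneous fraction to D is constant: dC_D/d(−C_A) = k₁/(k₁+k₂) = 0.02908.
C_D = 0.02908·(C_{A0}−C_A) = 0.02908×2.207 = 0.0642 mol/dm³.
C_U = (C_{A0}−C_A)−C_D = 2.143 mol/dm³; S̃_{D/U} = 0.06417/2.143 = 0.0300.

0.0300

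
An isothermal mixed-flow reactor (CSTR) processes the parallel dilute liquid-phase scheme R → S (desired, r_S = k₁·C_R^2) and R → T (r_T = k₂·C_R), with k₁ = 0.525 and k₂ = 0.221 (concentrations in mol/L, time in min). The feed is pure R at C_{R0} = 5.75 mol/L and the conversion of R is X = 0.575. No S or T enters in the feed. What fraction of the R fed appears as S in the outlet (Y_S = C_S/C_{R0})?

0.491

Exit C_R = C_{R0}(1−X) = 5.75×0.425 = 2.444 mol/L.
In a CSTR the entire volume is at exit conditions, so r_S = 0.525×2.444^2 = 3.135 and r_T = 0.221×2.444 = 0.5401.
Fraction of consumed R going to S: r_S/(r_S+r_T) = 0.8531.
C_S = 0.8531·C_{R0}·X = 0.8531×5.75×0.575 = 2.82 mol/L; Y_S = C_S/C_{R0} = 0.491.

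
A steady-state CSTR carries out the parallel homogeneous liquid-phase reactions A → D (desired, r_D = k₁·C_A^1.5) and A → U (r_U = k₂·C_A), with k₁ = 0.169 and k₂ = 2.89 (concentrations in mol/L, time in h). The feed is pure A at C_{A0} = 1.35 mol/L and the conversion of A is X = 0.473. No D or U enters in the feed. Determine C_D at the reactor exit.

0.0300 mol/L

Exit C_A = C_{A0}(1−X) = 1.35×0.527 = 0.7115 mol/L.
Rates in a CSTR are evaluated at the outlet concentration: r_D = 0.169×0.7115^1.5 = 0.1014, r_U = 2.89×0.7115 = 2.056.
Fraction of consumed A going to D: r_D/(r_D+r_U) = 0.04701.
C_D = 0.04701·C_{A0}·X = 0.04701×1.35×0.473 = 0.0300 mol/L.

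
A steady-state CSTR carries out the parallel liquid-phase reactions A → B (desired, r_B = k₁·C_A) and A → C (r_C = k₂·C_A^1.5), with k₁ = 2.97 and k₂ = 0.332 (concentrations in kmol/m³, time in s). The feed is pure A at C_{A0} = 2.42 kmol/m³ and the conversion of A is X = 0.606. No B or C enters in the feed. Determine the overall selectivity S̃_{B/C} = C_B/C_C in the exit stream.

9.16

Exit C_A = C_{A0}(1−X) = 2.42×0.394 = 0.9535 kmol/m³.
Rates in a CSTR are evaluated at the outlet concentration: r_B = 2.97×0.9535 = 2.832, r_C = 0.332×0.9535^1.5 = 0.3091.
Overall selectivity = C_B/C_C = r_Bτ/(r_Cτ) = r_B/r_C = 9.16.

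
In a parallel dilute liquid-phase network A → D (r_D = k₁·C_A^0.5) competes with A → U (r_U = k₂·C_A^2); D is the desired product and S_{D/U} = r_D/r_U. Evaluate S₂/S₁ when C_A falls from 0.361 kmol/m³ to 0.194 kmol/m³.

2.54

S_{D/U} = (k₁/k₂)·C_A^-1.5, so S₂/S₁ = (C_{A,2}/C_{A,1})^-1.5.
= (0.194/0.361)^(-1.5) = (0.5374)^(-1.5) = 2.54.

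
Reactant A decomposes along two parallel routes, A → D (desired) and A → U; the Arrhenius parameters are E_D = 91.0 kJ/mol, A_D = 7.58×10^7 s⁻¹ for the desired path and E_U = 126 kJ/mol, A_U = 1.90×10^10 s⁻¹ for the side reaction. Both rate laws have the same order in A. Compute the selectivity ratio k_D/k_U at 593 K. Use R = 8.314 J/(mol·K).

4.83

With equal orders, S_{D/U} = k_D/k_U = (A_D/A_U)·exp[(E_U−E_D)/(RT)].
(E_U−E_D)/(RT) = (126−91.0)×10³/(8.314×593) = 35000/4930 = 7.099.
k_D/k_U = (7.58×10^7/1.90×10^10)·exp(7.099) = 0.003989 × 1211 = 4.83.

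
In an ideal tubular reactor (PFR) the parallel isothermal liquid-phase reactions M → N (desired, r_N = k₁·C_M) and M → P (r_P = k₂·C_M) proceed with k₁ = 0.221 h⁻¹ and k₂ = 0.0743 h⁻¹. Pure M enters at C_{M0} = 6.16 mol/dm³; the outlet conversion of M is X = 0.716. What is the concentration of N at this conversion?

3.30 mol/dm³

C_M = C_{M0}(1−X) = 1.749 mol/dm³.
Both paths are first order in M, so the instantaneous fraction to N is constant: dC_N/d(−C_M) = k₁/(k₁+k₂) = 0.7484.
C_N = 0.7484·(C_{M0}−C_M) = 0.7484×4.411 = 3.30 mol/dm³.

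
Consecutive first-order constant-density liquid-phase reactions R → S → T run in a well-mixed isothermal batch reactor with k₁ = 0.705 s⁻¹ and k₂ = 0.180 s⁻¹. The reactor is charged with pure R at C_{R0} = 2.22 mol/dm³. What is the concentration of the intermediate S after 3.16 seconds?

1.37 mol/dm³

Solving the coupled first-order balances gives C_S(t) = [k₁/(k₂−k₁)]·C_{R0}·(e^(−k₁t) − e^(−k₂t)).
e^(−k₁t) = e^(−0.705×3.16) = e^(−2.228) = 0.1078; e^(−k₂t) = e^(−0.5688) = 0.5662.
C_S = 0.705×2.22/(0.180−0.705) × (0.1078−0.5662) = (-2.981)×(-0.4584) = 1.367 mol/dm³.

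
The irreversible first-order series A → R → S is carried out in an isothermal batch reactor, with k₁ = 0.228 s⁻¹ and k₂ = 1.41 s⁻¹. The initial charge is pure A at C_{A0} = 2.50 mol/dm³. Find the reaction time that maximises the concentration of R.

1.54 s

Setting dC_R/dt = 0 gives t_opt = ln(k₂/k₁)/(k₂−k₁).
= ln(1.41/0.228)/(1.41−0.228) = ln(6.184)/1.182 = 1.822/1.182 = 1.54 s.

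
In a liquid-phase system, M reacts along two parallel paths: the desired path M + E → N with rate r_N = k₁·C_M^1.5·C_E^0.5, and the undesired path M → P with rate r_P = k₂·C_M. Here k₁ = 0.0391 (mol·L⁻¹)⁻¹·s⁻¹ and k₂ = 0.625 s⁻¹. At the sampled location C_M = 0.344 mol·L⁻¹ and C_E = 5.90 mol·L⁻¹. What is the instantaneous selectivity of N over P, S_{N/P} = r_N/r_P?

S_{N/P} = r_N/r_P = (k₁·C_M^1.5·C_E^0.5)/(k₂·C_M) = (k₁/k₂)·C_M^0.5·C_E^0.5.
= (0.0391×0.3440^1.5×5.900^0.5) / (0.625×0.3440) = 0.01916/0.2150 = 0.0891.
Since the desired path is higher order in M, keeping C_M high (PFR or concentrated feed) favours N.

0.0891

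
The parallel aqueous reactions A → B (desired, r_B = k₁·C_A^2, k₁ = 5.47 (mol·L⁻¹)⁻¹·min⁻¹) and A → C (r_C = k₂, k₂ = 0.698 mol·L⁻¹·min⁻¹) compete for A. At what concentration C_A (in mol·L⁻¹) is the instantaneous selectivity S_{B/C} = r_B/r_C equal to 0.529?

0.260 mol·L⁻¹

S_{B/C} = (k₁/k₂)·C_A^2 ⇒ C_A = (S·k₂/k₁)^(0.5).
= (0.529×0.698/5.47)^(0.5) = (0.06750)^(0.5) = 0.260 mol·L⁻¹.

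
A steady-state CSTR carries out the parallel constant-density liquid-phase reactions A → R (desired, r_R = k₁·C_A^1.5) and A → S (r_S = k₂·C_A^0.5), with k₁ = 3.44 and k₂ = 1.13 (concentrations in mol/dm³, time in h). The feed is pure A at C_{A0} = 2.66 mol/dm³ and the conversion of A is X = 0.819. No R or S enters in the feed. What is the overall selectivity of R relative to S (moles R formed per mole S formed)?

1.47

Exit C_A = C_{A0}(1−X) = 2.66×0.181 = 0.4815 mol/dm³.
A CSTR operates uniformly at the exit composition, giving r_R = 1.149 and r_S = 0.7841 (each k·C_A^n at C_A = 0.4815).
Overall selectivity = C_R/C_S = r_Rτ/(r_Sτ) = r_R/r_S = 1.47.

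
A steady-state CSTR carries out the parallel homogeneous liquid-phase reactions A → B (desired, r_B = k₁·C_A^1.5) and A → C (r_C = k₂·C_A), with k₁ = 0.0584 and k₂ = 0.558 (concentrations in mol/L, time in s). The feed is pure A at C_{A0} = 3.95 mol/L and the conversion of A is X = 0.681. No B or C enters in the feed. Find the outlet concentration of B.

0.283 mol/L

Exit C_A = C_{A0}(1−X) = 3.95×0.319 = 1.260 mol/L.
Rates in a CSTR are evaluated at the outlet concentration: r_B = 0.0584×1.260^1.5 = 0.08260, r_C = 0.558×1.260 = 0.7031.
Fraction of consumed A going to B: r_B/(r_B+r_C) = 0.1051.
C_B = 0.1051·C_{A0}·X = 0.1051×3.95×0.681 = 0.283 mol/L.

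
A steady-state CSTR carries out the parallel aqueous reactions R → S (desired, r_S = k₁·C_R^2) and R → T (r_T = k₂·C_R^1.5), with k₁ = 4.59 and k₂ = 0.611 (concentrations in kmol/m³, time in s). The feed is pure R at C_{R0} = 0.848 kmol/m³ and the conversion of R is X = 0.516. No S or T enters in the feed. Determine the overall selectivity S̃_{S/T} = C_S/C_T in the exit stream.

4.81

Exit C_R = C_{R0}(1−X) = 0.848×0.484 = 0.4104 kmol/m³.
Rates in a CSTR are evaluated at the outlet concentration: r_S = 4.59×0.4104^2 = 0.7732, r_T = 0.611×0.4104^1.5 = 0.1607.
Overall selectivity = C_S/C_T = r_Sτ/(r_Tτ) = r_S/r_T = 4.81.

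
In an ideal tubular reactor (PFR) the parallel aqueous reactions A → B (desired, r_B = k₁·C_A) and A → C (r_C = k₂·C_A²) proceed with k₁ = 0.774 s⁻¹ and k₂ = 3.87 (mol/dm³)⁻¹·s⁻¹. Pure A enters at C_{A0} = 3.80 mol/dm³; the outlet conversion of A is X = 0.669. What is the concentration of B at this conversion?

0.202 mol/dm³

C_A = C_{A0}(1−X) = 1.258 mol/dm³.
Along a PFR/batch, dC_B/dC_A = −r_B/(r_B+r_C) = −k₁/(k₁+k₂·C_A).
Integrating from C_{A0} to C_A: C_B = (0.774/3.87)·ln[(0.774+3.87·3.80)/(0.774+3.87·1.26)] = 0.2000·ln(15.48/5.642) = 0.2019 mol/dm³.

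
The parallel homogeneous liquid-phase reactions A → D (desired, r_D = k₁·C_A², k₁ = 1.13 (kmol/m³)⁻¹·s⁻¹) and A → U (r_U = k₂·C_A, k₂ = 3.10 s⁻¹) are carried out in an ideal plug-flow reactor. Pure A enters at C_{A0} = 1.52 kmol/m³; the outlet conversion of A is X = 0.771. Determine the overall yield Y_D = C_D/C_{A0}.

0.191

C_A = C_{A0}(1−X) = 0.3481 kmol/m³.
Along a PFR/batch, dC_U/dC_A = −r_U/(r_D+r_U) = −k₂/(k₂+k₁·C_A).
Integrating from C_{A0} to C_A: C_U = (3.10/1.13)·ln[(3.10+1.13·1.52)/(3.10+1.13·0.348)] = 2.743·ln(4.818/3.493) = 0.8818 kmol/m³.
Then C_D = (C_{A0}−C_A) − C_U = 1.172 − 0.8818 = 0.2901 kmol/m³.
Y_D = C_D/C_{A0} = 0.2901/1.52 = 0.191.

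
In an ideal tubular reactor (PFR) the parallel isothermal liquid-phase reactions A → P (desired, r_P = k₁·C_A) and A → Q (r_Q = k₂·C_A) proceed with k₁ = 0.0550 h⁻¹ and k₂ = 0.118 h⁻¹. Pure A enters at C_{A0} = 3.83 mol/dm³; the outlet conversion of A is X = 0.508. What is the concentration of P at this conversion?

0.619 mol/dm³

C_A = C_{A0}(1−X) = 1.884 mol/dm³.
Both paths are first order in A, so the instantaneous fraction to P is constant: dC_P/d(−C_A) = k₁/(k₁+k₂) = 0.3179.
C_P = 0.3179·(C_{A0}−C_A) = 0.3179×1.946 = 0.619 mol/dm³.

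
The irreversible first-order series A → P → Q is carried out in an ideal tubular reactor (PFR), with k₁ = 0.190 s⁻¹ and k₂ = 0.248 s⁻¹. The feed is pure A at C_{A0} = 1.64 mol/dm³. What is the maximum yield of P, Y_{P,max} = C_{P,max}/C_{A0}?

For a first-order series the maximum intermediate yield is C_{P,max}/C_{A0} = (k₁/k₂)^[k₂/(k₂−k₁)].
= (0.190/0.248)^(0.248/(0.248−0.190)) = (0.7661)^(4.276) = 0.3201.

0.320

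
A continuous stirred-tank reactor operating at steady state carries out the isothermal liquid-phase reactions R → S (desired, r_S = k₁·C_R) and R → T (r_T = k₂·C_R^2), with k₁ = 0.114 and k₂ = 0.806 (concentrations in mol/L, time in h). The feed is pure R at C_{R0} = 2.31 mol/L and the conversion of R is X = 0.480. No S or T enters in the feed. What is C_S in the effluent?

Exit C_R = C_{R0}(1−X) = 2.31×0.520 = 1.201 mol/L.
Rates in a CSTR are evaluated at the outlet concentration: r_S = 0.114×1.201 = 0.1369, r_T = 0.806×1.201^2 = 1.163.
Fraction of consumed R going to S: r_S/(r_S+r_T) = 0.1053.
C_S = 0.1053·C_{R0}·X = 0.1053×2.31×0.480 = 0.117 mol/L.

0.117 mol/L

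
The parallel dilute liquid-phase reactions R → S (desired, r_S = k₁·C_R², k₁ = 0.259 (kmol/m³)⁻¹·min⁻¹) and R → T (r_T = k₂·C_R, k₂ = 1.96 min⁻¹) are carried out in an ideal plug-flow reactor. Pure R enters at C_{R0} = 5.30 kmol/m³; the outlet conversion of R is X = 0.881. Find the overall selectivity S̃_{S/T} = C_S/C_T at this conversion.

0.369

C_R = C_{R0}(1−X) = 0.6307 kmol/m³.
Along a PFR/batch, dC_T/dC_R = −r_T/(r_S+r_T) = −k₂/(k₂+k₁·C_R).
Integrating from C_{R0} to C_R: C_T = (1.96/0.259)·ln[(1.96+0.259·5.30)/(1.96+0.259·0.631)] = 7.568·ln(3.333/2.123) = 3.411 kmol/m³.
Then C_S = (C_{R0}−C_R) − C_T = 4.669 − 3.411 = 1.258 kmol/m³.
S̃_{S/T} = C_S/C_T = 1.258/3.411 = 0.369.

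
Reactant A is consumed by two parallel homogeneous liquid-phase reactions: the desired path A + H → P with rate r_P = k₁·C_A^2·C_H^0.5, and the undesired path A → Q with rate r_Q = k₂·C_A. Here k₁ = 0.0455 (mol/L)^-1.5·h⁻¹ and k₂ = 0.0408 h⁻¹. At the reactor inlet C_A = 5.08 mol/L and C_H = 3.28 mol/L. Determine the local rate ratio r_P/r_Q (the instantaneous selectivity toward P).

S_{P/Q} = r_P/r_Q = (k₁·C_A^2·C_H^0.5)/(k₂·C_A) = (k₁/k₂)·C_A·C_H^0.5.
= (0.0455×5.080^2×3.280^0.5) / (0.0408×5.080) = 2.127/0.2073 = 10.3.

10.3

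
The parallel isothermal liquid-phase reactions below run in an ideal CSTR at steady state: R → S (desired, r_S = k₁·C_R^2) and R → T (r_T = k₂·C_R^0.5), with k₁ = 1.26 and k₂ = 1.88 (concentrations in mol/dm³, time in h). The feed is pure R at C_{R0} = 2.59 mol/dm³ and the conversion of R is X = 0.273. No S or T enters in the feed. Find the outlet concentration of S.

Exit C_R = C_{R0}(1−X) = 2.59×0.727 = 1.883 mol/dm³.
A CSTR operates uniformly at the exit composition, giving r_S = 4.467 and r_T = 2.580 (each k·C_R^n at C_R = 1.883).
Fraction of consumed R going to S: r_S/(r_S+r_T) = 0.6339.
C_S = 0.6339·C_{R0}·X = 0.6339×2.59×0.273 = 0.448 mol/dm³.

0.448 mol/dm³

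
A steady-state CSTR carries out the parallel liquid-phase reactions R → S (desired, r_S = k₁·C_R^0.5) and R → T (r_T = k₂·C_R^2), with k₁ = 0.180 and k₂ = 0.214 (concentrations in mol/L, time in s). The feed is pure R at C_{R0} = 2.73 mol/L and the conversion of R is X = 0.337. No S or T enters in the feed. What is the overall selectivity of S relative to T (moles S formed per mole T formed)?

Exit C_R = C_{R0}(1−X) = 2.73×0.663 = 1.810 mol/L.
Rates in a CSTR are evaluated at the outlet concentration: r_S = 0.180×1.810^0.5 = 0.2422, r_T = 0.214×1.810^2 = 0.7011.
Overall selectivity = C_S/C_T = r_Sτ/(r_Tτ) = r_S/r_T = 0.345.

0.345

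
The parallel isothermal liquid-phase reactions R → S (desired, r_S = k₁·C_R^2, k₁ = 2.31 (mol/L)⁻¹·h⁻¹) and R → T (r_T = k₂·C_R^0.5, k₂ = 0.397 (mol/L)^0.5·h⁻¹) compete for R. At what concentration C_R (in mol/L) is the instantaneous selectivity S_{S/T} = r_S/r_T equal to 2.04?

S_{S/T} = (k₁/k₂)·C_R^1.5 ⇒ C_R = (S·k₂/k₁)^(1/1.5).
= (2.04×0.397/2.31)^(0.6667) = (0.3506)^(0.6667) = 0.497 mol/L.

0.497 mol/L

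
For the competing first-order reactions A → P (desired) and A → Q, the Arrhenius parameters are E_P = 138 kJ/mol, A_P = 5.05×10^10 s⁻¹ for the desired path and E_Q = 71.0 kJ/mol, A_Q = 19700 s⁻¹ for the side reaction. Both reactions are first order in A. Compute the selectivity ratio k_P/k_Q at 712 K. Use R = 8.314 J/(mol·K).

31.1

With equal orders, S_{P/Q} = k_P/k_Q = (A_P/A_Q)·exp[(E_Q−E_P)/(RT)].
(E_Q−E_P)/(RT) = (71.0−138)×10³/(8.314×712) = -67000/5920 = -11.32.
k_P/k_Q = (5.05×10^10/19700)·exp(-11.32) = 2.563×10^6 × 1.215×10^-5 = 31.1.
Since E_P > E_Q, raising the temperature improves selectivity toward P.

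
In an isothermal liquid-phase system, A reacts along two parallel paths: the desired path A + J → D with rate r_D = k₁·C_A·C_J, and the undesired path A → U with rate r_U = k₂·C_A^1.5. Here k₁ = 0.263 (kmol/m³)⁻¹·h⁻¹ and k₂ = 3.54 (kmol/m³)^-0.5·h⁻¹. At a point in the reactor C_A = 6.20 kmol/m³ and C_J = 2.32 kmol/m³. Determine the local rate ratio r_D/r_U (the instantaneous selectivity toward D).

0.0692

S_{D/U} = r_D/r_U = (k₁·C_A·C_J)/(k₂·C_A^1.5) = (k₁/k₂)·C_A^-0.5·C_J.
= (0.263×6.200×2.320) / (3.54×6.200^1.5) = 3.783/54.65 = 0.0692.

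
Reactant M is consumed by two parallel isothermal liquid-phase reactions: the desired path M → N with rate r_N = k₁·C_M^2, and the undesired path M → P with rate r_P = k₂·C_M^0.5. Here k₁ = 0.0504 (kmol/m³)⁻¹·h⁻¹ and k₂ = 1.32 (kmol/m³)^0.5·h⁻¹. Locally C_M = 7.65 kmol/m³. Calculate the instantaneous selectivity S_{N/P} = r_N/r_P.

S_{N/P} = r_N/r_P = (k₁·C_M^2)/(k₂·C_M^0.5) = (k₁/k₂)·C_M^1.5.
= (0.0504×7.650^2) / (1.32×7.650^0.5) = 2.950/3.651 = 0.808.
Since the desired path is higher order in M, keeping C_M high (PFR or concentrated feed) favours N.

0.808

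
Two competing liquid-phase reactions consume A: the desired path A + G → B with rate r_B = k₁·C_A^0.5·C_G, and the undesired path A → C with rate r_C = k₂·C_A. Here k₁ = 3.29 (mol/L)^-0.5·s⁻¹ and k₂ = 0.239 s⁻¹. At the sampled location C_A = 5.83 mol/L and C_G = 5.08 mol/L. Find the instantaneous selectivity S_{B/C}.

S_{B/C} = r_B/r_C = (k₁·C_A^0.5·C_G)/(k₂·C_A) = (k₁/k₂)·C_A^-0.5·C_G.
= (3.29×5.830^0.5×5.080) / (0.239×5.830) = 40.35/1.393 = 29.0.
The undesired path is higher order in A, so low C_A (CSTR or dilute feed) favours B.

29.0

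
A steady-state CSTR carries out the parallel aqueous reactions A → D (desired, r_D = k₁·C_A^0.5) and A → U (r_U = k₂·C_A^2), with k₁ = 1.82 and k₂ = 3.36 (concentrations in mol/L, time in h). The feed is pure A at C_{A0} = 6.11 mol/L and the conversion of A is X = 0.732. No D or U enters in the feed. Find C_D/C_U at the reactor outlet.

Exit C_A = C_{A0}(1−X) = 6.11×0.268 = 1.637 mol/L.
In a CSTR the entire volume is at exit conditions, so r_D = 1.82×1.637^0.5 = 2.329 and r_U = 3.36×1.637^2 = 9.009.
Overall selectivity = C_D/C_U = r_Dτ/(r_Uτ) = r_D/r_U = 0.259.

0.259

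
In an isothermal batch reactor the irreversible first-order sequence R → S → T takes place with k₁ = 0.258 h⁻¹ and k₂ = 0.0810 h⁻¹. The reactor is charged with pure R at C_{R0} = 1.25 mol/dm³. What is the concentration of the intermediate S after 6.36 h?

0.735 mol/dm³

Solving the coupled first-order balances gives C_S(t) = [k₁/(k₂−k₁)]·C_{R0}·(e^(−k₁t) − e^(−k₂t)).
e^(−k₁t) = e^(−0.258×6.36) = e^(−1.641) = 0.1938; e^(−k₂t) = e^(−0.5152) = 0.5974.
C_S = 0.258×1.25/(0.0810−0.258) × (0.1938−0.5974) = (-1.822)×(-0.4036) = 0.7354 mol/dm³.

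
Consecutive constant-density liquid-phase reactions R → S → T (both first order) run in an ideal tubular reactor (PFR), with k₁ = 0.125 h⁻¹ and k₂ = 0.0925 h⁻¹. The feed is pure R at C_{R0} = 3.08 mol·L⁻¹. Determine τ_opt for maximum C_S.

The intermediate peaks when r₁ = r₂, i.e. k₁e^(−k₁τ) = k₂e^(−k₂τ), giving τ_opt = ln(k₂/k₁)/(k₂−k₁).
= ln(0.0925/0.125)/(0.0925−0.125) = ln(0.7400)/-0.03250 = -0.3011/-0.03250 = 9.26 h.

9.26 h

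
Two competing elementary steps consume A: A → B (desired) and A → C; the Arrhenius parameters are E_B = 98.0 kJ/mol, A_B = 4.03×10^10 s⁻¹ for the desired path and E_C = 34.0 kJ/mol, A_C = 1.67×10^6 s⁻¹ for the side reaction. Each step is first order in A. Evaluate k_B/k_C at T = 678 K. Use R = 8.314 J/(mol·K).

With equal orders, S_{B/C} = k_B/k_C = (A_B/A_C)·exp[(E_C−E_B)/(RT)].
(E_C−E_B)/(RT) = (34.0−98.0)×10³/(8.314×678) = -64000/5637 = -11.35.
k_B/k_C = (4.03×10^10/1.67×10^6)·exp(-11.35) = 24132 × 1.173×10^-5 = 0.283.
Since E_B > E_C, raising the temperature improves selectivity toward B.

0.283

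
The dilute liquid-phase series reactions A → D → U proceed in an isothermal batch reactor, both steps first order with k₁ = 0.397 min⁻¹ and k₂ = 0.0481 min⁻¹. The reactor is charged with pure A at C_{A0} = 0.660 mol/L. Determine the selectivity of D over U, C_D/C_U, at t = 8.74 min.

2.77

Solving the coupled first-order balances gives C_D(t) = [k₁/(k₂−k₁)]·C_{A0}·(e^(−k₁t) − e^(−k₂t)).
e^(−k₁t) = e^(−0.397×8.74) = e^(−3.470) = 0.03112; e^(−k₂t) = e^(−0.4204) = 0.6568.
C_D = 0.397×0.660/(0.0481−0.397) × (0.03112−0.6568) = (-0.7510)×(-0.6257) = 0.4699 mol/L.
C_A = C_{A0}e^(−k₁t) = 0.02054 mol/L, so C_U = C_{A0}−C_A−C_D = 0.1696 mol/L; C_D/C_U = 2.77.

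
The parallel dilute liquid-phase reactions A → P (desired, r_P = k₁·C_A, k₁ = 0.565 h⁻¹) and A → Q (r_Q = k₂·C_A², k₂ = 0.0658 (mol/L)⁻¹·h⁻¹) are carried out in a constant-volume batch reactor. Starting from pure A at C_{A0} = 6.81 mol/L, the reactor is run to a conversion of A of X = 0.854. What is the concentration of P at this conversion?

4.07 mol/L

C_A = C_{A0}(1−X) = 0.9943 mol/L.
Along a PFR/batch, dC_P/dC_A = −r_P/(r_P+r_Q) = −k₁/(k₁+k₂·C_A).
Integrating from C_{A0} to C_A: C_P = (0.565/0.0658)·ln[(0.565+0.0658·6.81)/(0.565+0.0658·0.994)] = 8.587·ln(1.013/0.6304) = 4.073 mol/L.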